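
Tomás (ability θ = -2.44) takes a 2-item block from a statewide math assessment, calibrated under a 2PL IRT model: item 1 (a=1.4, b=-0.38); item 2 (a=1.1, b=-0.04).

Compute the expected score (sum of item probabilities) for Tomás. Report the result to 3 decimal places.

P(θ) = 1 / (1 + exp(−a(θ − b)))
P_1 = 1/(1+e^{2.8840}) = 0.0530
P_2 = 1/(1+e^{2.6400}) = 0.0666
E[score] = 0.0530 + 0.0666 = 0.1196

0.120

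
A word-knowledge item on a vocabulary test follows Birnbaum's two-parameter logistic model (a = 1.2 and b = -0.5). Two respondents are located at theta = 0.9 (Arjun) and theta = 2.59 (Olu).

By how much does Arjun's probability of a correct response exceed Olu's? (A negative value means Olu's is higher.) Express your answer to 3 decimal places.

P(theta) = 1 / (1 + exp(−a(theta − b)))
P(Arjun) = 0.8429  [exponent 1.6800]
P(Olu) = 0.9761  [exponent 3.7080]
Difference = 0.8429 − 0.9761 = -0.1332

-0.133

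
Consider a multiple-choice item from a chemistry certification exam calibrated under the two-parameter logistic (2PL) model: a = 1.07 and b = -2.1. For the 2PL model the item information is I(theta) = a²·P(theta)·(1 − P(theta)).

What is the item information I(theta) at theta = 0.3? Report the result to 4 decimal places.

P = 1/(1+e^{-2.5680}) = 0.9288
P(1−P) = 0.9288 × 0.0712 = 0.0662
I = a² × P(1−P) = 1.07² × 0.0662 = 0.07574

0.0757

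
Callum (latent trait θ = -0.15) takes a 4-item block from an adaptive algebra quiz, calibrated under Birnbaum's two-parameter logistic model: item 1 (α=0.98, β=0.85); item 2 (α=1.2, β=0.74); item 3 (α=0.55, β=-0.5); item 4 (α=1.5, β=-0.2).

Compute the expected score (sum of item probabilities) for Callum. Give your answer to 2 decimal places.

P(θ) = 1 / (1 + exp(−α(θ − β)))
P_1 = 1/(1+e^{0.9800}) = 0.2729
P_2 = 1/(1+e^{1.0680}) = 0.2558
P_3 = 1/(1+e^{-0.1925}) = 0.5480
P_4 = 1/(1+e^{-0.0750}) = 0.5187
E[score] = 0.2729 + 0.2558 + 0.5480 + 0.5187 = 1.5954

1.60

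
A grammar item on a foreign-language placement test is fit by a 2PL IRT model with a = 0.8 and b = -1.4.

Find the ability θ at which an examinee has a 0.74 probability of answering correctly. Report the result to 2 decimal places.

P(θ) = 1 / (1 + exp(−a(θ − b)))
logit = ln(0.7400/0.2600) = 1.0460
θ = b + logit/(a) = -1.4 + 1.0460/0.8000 = -0.0925

-0.09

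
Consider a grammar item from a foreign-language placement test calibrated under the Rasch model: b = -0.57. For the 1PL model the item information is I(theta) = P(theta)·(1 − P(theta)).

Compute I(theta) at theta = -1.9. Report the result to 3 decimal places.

P = 1/(1+e^{1.3300}) = 0.2092
P(1−P) = 0.2092 × 0.7908 = 0.1654
I = P(1−P) = 0.16541

0.165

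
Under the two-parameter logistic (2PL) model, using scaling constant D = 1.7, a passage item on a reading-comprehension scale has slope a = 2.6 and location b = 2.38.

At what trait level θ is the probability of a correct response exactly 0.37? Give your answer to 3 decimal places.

P(θ) = 1 / (1 + exp(−D·a(θ − b)))
logit = ln(0.3700/0.6300) = -0.5322
θ = b + logit/(1.7·a) = 2.38 + (-0.5322)/4.4200 = 2.2596

2.260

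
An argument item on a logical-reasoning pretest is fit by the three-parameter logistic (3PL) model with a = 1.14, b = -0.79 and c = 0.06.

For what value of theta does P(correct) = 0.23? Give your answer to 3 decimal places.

-2.115

P(theta) = c + (1 − c) · 1 / (1 + exp(−a(theta − b)))
Remove guessing floor: (0.23 − 0.06)/(1 − 0.06) = 0.1809
logit = ln(0.1809/0.8191) = -1.5106
theta = b + logit/(a) = -0.79 + (-1.5106)/1.1400 = -2.1151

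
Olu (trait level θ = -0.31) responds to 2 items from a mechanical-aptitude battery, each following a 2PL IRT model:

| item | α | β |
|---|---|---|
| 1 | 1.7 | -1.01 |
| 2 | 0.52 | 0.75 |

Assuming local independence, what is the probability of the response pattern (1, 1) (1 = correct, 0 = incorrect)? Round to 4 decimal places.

P(θ) = 1 / (1 + exp(−α(θ − β)))
P_1 = 1/(1+e^{-1.1900}) = 0.7667
P_2 = 1/(1+e^{0.5512}) = 0.3656
L = P_1 × P_2 = 0.7667 × 0.3656 = 0.28031

0.2803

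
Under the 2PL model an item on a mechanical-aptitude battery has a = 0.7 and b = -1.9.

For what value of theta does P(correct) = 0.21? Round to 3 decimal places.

P(theta) = 1 / (1 + exp(−a(theta − b)))
logit = ln(0.2100/0.7900) = -1.3249
theta = b + logit/(a) = -1.9 + (-1.3249)/0.7000 = -3.7928

-3.793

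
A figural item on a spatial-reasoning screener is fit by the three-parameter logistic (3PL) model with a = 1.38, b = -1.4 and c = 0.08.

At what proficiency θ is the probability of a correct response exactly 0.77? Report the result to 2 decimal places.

P(θ) = c + (1 − c) · 1 / (1 + exp(−a(θ − b)))
Remove guessing floor: (0.77 − 0.08)/(1 − 0.08) = 0.7500
logit = ln(0.7500/0.2500) = 1.0986
θ = b + logit/(a) = -1.4 + 1.0986/1.3800 = -0.6039

-0.60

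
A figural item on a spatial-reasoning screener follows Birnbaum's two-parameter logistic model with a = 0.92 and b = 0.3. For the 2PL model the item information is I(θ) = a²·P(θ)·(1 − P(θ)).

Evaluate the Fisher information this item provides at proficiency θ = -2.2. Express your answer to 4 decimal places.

P = 1/(1+e^{2.3000}) = 0.0911
P(1−P) = 0.0911 × 0.9089 = 0.0828
I = a² × P(1−P) = 0.92² × 0.0828 = 0.07010

0.0701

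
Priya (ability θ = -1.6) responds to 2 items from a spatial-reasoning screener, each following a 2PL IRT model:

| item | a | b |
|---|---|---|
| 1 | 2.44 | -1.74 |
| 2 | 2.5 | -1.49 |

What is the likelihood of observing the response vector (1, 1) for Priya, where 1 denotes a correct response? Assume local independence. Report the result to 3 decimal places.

0.252

P(θ) = 1 / (1 + exp(−a(θ − b)))
P_1 = 1/(1+e^{-0.3416}) = 0.5846
P_2 = 1/(1+e^{0.2750}) = 0.4317
L = P_1 × P_2 = 0.5846 × 0.4317 = 0.25235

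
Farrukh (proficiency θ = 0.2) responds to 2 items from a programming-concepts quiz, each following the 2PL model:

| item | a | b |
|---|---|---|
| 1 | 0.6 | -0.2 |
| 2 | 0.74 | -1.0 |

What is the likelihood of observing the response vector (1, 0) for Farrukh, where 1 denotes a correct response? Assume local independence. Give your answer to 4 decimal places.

0.1632

P(θ) = 1 / (1 + exp(−a(θ − b)))
P_1 = 1/(1+e^{-0.2400}) = 0.5597
P_2 = 1/(1+e^{-0.8880}) = 0.7085
L = P_1 × (1−P_2) = 0.5597 × 0.2915 = 0.16317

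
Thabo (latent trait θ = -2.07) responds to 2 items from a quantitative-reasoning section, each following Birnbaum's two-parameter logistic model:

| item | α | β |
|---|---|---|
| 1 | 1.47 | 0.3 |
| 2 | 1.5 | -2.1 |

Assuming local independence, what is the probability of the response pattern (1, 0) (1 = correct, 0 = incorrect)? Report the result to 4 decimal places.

P(θ) = 1 / (1 + exp(−α(θ − β)))
P_1 = 1/(1+e^{3.4839}) = 0.0298
P_2 = 1/(1+e^{-0.0450}) = 0.5112
L = P_1 × (1−P_2) = 0.0298 × 0.4888 = 0.01455

0.0146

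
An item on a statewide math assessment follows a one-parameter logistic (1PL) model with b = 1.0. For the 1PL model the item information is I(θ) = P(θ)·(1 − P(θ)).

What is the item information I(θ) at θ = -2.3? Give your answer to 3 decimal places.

0.034

P = 1/(1+e^{3.3000}) = 0.0356
P(1−P) = 0.0356 × 0.9644 = 0.0343
I = P(1−P) = 0.03431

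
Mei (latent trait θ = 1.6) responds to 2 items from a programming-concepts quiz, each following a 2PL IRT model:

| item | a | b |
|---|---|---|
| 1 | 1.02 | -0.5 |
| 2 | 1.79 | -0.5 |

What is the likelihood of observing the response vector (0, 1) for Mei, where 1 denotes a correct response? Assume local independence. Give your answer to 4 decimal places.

0.1027

P(θ) = 1 / (1 + exp(−a(θ − b)))
P_1 = 1/(1+e^{-2.1420}) = 0.8949
P_2 = 1/(1+e^{-3.7590}) = 0.9772
L = (1−P_1) × P_2 = 0.1051 × 0.9772 = 0.10269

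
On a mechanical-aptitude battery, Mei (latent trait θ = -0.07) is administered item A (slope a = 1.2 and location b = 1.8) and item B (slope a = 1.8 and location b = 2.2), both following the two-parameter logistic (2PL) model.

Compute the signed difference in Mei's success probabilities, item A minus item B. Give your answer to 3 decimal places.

P(θ) = 1 / (1 + exp(−a(θ − b)))
P_A = 0.0959
P_B = 0.0165
P_A − P_B = 0.0793

0.079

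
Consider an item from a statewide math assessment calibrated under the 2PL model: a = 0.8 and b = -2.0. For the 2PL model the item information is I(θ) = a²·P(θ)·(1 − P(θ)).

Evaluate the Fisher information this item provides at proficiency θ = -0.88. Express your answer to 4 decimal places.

0.1317

P = 1/(1+e^{-0.8960}) = 0.7101
P(1−P) = 0.7101 × 0.2899 = 0.2058
I = a² × P(1−P) = 0.8² × 0.2058 = 0.13174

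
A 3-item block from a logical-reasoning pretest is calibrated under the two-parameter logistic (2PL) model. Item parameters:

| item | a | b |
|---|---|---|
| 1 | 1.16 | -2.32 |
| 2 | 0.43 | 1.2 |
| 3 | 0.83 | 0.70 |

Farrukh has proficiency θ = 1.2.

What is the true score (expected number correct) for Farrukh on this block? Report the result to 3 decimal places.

2.086

P(θ) = 1 / (1 + exp(−a(θ − b)))
P_1 = 1/(1+e^{-4.0832}) = 0.9834
P_2 = 1/(1+e^{0.0000}) = 0.5000
P_3 = 1/(1+e^{-0.4150}) = 0.6023
E[score] = 0.9834 + 0.5000 + 0.6023 = 2.0857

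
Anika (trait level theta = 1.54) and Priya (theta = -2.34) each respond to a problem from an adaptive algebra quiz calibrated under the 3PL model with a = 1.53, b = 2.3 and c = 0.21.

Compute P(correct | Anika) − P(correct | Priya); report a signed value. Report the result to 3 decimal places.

0.187

P(theta) = c + (1 − c) · 1 / (1 + exp(−a(theta − b)))
P(Anika) = 0.3981  [exponent -1.1628]
P(Priya) = 0.2107  [exponent -7.0992]
Difference = 0.3981 − 0.2107 = 0.1875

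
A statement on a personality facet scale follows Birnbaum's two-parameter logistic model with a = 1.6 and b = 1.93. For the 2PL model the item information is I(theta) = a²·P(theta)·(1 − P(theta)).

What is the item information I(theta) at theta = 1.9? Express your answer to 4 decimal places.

P = 1/(1+e^{0.0480}) = 0.4880
P(1−P) = 0.4880 × 0.5120 = 0.2499
I = a² × P(1−P) = 1.6² × 0.2499 = 0.63963

0.6396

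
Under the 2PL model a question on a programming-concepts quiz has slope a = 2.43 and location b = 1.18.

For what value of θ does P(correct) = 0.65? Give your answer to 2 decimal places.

1.43

P(θ) = 1 / (1 + exp(−a(θ − b)))
logit = ln(0.6500/0.3500) = 0.6190
θ = b + logit/(a) = 1.18 + 0.6190/2.4300 = 1.4347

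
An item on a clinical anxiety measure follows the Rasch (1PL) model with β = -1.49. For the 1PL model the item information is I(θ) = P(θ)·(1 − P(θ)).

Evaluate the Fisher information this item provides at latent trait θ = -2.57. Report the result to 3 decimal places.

P = 1/(1+e^{1.0800}) = 0.2535
P(1−P) = 0.2535 × 0.7465 = 0.1892
I = P(1−P) = 0.18924

0.189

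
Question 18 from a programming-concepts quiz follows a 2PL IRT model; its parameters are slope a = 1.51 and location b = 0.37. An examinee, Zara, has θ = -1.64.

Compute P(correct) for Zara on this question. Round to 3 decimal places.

P(θ) = 1 / (1 + exp(−a(θ − b)))
Exponent: 1.51 × (-1.64 − 0.37) = -3.0351
1/(1 + e^{3.0351}) = 0.0459

0.046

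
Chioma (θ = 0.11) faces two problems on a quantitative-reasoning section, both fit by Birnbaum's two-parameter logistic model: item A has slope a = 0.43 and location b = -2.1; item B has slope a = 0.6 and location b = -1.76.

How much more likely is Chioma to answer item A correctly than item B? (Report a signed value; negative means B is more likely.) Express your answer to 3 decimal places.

P(θ) = 1 / (1 + exp(−a(θ − b)))
P_A = 0.7212
P_B = 0.7544
P_A − P_B = -0.0332

-0.033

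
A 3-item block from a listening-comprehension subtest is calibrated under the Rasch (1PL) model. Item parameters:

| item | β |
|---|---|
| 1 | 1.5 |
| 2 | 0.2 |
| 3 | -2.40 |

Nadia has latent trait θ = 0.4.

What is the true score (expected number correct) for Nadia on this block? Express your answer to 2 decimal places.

1.74

P(θ) = 1 / (1 + exp(−(θ − β)))
P_1 = 1/(1+e^{1.1000}) = 0.2497
P_2 = 1/(1+e^{-0.2000}) = 0.5498
P_3 = 1/(1+e^{-2.8000}) = 0.9427
E[score] = 0.2497 + 0.5498 + 0.9427 = 1.7422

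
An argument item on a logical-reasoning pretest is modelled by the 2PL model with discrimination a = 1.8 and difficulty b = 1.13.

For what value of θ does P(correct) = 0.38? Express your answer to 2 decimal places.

0.86

P(θ) = 1 / (1 + exp(−a(θ − b)))
logit = ln(0.3800/0.6200) = -0.4895
θ = b + logit/(a) = 1.13 + (-0.4895)/1.8000 = 0.8580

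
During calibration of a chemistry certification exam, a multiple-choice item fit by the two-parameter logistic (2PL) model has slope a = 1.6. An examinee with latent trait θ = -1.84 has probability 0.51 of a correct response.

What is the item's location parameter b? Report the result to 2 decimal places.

P(θ) = 1 / (1 + exp(−a(θ − b)))
logit(0.51) = ln(0.51/0.49) = 0.0400
b = θ − logit/(a) = -1.84 − 0.0400/1.6000 = -1.8650

-1.87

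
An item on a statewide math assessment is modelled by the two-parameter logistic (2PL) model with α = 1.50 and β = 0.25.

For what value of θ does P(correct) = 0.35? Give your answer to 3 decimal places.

-0.163

P(θ) = 1 / (1 + exp(−α(θ − β)))
logit = ln(0.3500/0.6500) = -0.6190
θ = β + logit/(α) = 0.25 + (-0.6190)/1.5000 = -0.1627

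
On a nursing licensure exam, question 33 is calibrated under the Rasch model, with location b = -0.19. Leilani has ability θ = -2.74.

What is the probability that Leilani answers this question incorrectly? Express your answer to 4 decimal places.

P(θ) = 1 / (1 + exp(−(θ − b)))
Exponent: (-2.74 − (-0.19)) = -2.5500
1/(1 + e^{2.5500}) = 0.0724
P = 0.0724
P(incorrect) = 1 − 0.0724 = 0.9276

0.9276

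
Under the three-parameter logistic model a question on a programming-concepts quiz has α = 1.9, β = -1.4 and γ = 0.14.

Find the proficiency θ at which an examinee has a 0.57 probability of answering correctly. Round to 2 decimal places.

P(θ) = γ + (1 − γ) · 1 / (1 + exp(−α(θ − β)))
Remove guessing floor: (0.57 − 0.14)/(1 − 0.14) = 0.5000
logit = ln(0.5000/0.5000) = 0.0000
θ = β + logit/(α) = -1.4 + 0.0000/1.9000 = -1.4000

-1.40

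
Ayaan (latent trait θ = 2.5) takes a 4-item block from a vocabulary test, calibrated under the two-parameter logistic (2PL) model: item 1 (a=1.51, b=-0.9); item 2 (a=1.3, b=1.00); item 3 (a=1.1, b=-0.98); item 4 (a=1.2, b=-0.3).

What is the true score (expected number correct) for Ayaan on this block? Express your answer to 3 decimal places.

P(θ) = 1 / (1 + exp(−a(θ − b)))
P_1 = 1/(1+e^{-5.1340}) = 0.9941
P_2 = 1/(1+e^{-1.9500}) = 0.8754
P_3 = 1/(1+e^{-3.8280}) = 0.9787
P_4 = 1/(1+e^{-3.3600}) = 0.9664
E[score] = 0.9941 + 0.8754 + 0.9787 + 0.9664 = 3.8147

3.815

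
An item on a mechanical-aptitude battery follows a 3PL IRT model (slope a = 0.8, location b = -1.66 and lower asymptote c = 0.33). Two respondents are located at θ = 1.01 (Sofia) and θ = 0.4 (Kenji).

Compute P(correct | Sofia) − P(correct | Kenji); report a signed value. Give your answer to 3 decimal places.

0.037

P(θ) = c + (1 − c) · 1 / (1 + exp(−a(θ − b)))
P(Sofia) = 0.9292  [exponent 2.1360]
P(Kenji) = 0.8919  [exponent 1.6480]
Difference = 0.9292 − 0.8919 = 0.0373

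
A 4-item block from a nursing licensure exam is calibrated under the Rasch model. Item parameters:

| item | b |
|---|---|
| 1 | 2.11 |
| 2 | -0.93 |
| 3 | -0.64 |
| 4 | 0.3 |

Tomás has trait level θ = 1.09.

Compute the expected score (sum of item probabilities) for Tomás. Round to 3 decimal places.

P(θ) = 1 / (1 + exp(−(θ − b)))
P_1 = 1/(1+e^{1.0200}) = 0.2650
P_2 = 1/(1+e^{-2.0200}) = 0.8829
P_3 = 1/(1+e^{-1.7300}) = 0.8494
P_4 = 1/(1+e^{-0.7900}) = 0.6878
E[score] = 0.2650 + 0.8829 + 0.8494 + 0.6878 = 2.6852

2.685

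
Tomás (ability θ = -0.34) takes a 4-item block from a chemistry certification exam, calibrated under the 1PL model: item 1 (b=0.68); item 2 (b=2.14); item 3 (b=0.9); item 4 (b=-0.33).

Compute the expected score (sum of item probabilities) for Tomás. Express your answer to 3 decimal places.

P(θ) = 1 / (1 + exp(−(θ − b)))
P_1 = 1/(1+e^{1.0200}) = 0.2650
P_2 = 1/(1+e^{2.4800}) = 0.0773
P_3 = 1/(1+e^{1.2400}) = 0.2244
P_4 = 1/(1+e^{0.0100}) = 0.4975
E[score] = 0.2650 + 0.0773 + 0.2244 + 0.4975 = 1.0642

1.064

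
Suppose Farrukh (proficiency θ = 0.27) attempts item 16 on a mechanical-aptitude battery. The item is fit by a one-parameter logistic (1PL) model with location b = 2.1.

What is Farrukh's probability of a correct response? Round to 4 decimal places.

P(θ) = 1 / (1 + exp(−(θ − b)))
Exponent: (0.27 − 2.1) = -1.8300
1/(1 + e^{1.8300}) = 0.1382
P = 0.1382

0.1382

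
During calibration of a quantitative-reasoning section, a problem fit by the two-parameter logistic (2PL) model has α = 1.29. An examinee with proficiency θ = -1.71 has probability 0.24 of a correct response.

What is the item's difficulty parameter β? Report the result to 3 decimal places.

-0.816

P(θ) = 1 / (1 + exp(−α(θ − β)))
logit(0.24) = ln(0.24/0.76) = -1.1527
β = θ − logit/(α) = -1.71 − (-1.1527)/1.2900 = -0.8164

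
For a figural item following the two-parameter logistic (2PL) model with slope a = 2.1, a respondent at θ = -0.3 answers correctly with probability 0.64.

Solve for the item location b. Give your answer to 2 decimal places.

-0.57

P(θ) = 1 / (1 + exp(−a(θ − b)))
logit(0.64) = ln(0.64/0.36) = 0.5754
b = θ − logit/(a) = -0.3 − 0.5754/2.1000 = -0.5740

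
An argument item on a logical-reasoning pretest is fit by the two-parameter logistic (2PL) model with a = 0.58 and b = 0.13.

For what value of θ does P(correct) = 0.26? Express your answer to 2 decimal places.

-1.67

P(θ) = 1 / (1 + exp(−a(θ − b)))
logit = ln(0.2600/0.7400) = -1.0460
θ = b + logit/(a) = 0.13 + (-1.0460)/0.5800 = -1.6734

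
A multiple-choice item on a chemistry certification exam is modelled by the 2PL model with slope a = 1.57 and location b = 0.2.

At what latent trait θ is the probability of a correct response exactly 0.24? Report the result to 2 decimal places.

P(θ) = 1 / (1 + exp(−a(θ − b)))
logit = ln(0.2400/0.7600) = -1.1527
θ = b + logit/(a) = 0.2 + (-1.1527)/1.5700 = -0.5342

-0.53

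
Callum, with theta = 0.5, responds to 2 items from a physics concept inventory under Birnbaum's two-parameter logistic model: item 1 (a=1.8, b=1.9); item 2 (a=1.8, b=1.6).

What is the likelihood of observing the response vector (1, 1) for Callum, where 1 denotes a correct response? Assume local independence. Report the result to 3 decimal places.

P(theta) = 1 / (1 + exp(−a(theta − b)))
P_1 = 1/(1+e^{2.5200}) = 0.0745
P_2 = 1/(1+e^{1.9800}) = 0.1213
L = P_1 × P_2 = 0.0745 × 0.1213 = 0.00903

0.009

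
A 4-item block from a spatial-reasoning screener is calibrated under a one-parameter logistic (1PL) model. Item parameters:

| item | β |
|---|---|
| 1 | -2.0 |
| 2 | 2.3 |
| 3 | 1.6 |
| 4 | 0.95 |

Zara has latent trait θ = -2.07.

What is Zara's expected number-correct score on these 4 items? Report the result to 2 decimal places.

P(θ) = 1 / (1 + exp(−(θ − β)))
P_1 = 1/(1+e^{0.0700}) = 0.4825
P_2 = 1/(1+e^{4.3700}) = 0.0125
P_3 = 1/(1+e^{3.6700}) = 0.0248
P_4 = 1/(1+e^{3.0200}) = 0.0465
E[score] = 0.4825 + 0.0125 + 0.0248 + 0.0465 = 0.5664

0.57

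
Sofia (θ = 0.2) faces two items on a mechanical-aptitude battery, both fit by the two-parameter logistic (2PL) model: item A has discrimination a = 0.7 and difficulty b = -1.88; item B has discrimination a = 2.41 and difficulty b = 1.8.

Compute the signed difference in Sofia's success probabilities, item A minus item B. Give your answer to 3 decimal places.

P(θ) = 1 / (1 + exp(−a(θ − b)))
P_A = 0.8109
P_B = 0.0207
P_A − P_B = 0.7902

0.790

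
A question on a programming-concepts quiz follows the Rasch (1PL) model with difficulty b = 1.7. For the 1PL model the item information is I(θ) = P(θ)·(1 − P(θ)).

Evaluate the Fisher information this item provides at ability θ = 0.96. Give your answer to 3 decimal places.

0.219

P = 1/(1+e^{0.7400}) = 0.3230
P(1−P) = 0.3230 × 0.6770 = 0.2187
I = P(1−P) = 0.21867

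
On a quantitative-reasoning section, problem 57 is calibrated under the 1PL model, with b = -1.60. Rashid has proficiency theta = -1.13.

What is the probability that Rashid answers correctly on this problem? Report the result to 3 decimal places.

P(theta) = 1 / (1 + exp(−(theta − b)))
Exponent: (-1.13 − (-1.60)) = 0.4700
1/(1 + e^{-0.4700}) = 0.6154
P = 0.6154

0.615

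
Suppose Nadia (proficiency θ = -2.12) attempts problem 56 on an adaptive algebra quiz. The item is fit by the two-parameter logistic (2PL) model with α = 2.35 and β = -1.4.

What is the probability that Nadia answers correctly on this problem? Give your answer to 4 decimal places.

0.1555

P(θ) = 1 / (1 + exp(−α(θ − β)))
Exponent: 2.35 × (-2.12 − (-1.4)) = -1.6920
1/(1 + e^{1.6920}) = 0.1555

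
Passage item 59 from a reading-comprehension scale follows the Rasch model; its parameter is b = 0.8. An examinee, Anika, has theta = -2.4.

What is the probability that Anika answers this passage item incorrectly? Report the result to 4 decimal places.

P(theta) = 1 / (1 + exp(−(theta − b)))
Exponent: (-2.4 − 0.8) = -3.2000
1/(1 + e^{3.2000}) = 0.0392
P = 0.0392
P(incorrect) = 1 − 0.0392 = 0.9608

0.9608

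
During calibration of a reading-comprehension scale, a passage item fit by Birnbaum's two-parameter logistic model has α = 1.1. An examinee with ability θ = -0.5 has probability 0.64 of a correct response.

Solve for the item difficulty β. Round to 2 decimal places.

P(θ) = 1 / (1 + exp(−α(θ − β)))
logit(0.64) = ln(0.64/0.36) = 0.5754
β = θ − logit/(α) = -0.5 − 0.5754/1.1000 = -1.0231

-1.02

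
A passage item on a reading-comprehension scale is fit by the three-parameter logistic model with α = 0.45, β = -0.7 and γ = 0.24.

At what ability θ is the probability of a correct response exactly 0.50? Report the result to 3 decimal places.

-2.153

P(θ) = γ + (1 − γ) · 1 / (1 + exp(−α(θ − β)))
Remove guessing floor: (0.50 − 0.24)/(1 − 0.24) = 0.3421
logit = ln(0.3421/0.6579) = -0.6539
θ = β + logit/(α) = -0.7 + (-0.6539)/0.4500 = -2.1532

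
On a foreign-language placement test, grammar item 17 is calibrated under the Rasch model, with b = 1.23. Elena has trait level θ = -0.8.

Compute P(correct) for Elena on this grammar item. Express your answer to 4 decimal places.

0.1161

P(θ) = 1 / (1 + exp(−(θ − b)))
Exponent: (-0.8 − 1.23) = -2.0300
1/(1 + e^{2.0300}) = 0.1161
P = 0.1161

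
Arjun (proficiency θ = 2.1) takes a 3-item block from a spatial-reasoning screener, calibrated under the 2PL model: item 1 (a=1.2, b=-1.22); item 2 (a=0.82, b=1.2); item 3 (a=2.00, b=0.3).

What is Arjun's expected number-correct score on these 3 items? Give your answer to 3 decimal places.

P(θ) = 1 / (1 + exp(−a(θ − b)))
P_1 = 1/(1+e^{-3.9840}) = 0.9817
P_2 = 1/(1+e^{-0.7380}) = 0.6766
P_3 = 1/(1+e^{-3.6000}) = 0.9734
E[score] = 0.9817 + 0.6766 + 0.9734 = 2.6317

2.632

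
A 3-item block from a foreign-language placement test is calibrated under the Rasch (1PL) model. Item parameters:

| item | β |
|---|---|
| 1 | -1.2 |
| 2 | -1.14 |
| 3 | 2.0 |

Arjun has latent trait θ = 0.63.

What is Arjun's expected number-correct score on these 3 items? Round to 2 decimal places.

1.92

P(θ) = 1 / (1 + exp(−(θ − β)))
P_1 = 1/(1+e^{-1.8300}) = 0.8618
P_2 = 1/(1+e^{-1.7700}) = 0.8545
P_3 = 1/(1+e^{1.3700}) = 0.2026
E[score] = 0.8618 + 0.8545 + 0.2026 = 1.9188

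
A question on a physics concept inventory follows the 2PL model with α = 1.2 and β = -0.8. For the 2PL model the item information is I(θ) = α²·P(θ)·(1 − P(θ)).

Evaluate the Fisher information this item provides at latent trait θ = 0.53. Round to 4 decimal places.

P = 1/(1+e^{-1.5960}) = 0.8315
P(1−P) = 0.8315 × 0.1685 = 0.1401
I = α² × P(1−P) = 1.2² × 0.1401 = 0.20179

0.2018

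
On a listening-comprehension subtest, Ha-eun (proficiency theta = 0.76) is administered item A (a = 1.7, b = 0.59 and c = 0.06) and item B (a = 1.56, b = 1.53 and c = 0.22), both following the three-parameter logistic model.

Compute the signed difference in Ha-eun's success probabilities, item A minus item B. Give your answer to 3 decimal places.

P(theta) = c + (1 − c) · 1 / (1 + exp(−a(theta − b)))
P_A = 0.5974
P_B = 0.4004
P_A − P_B = 0.1971

0.197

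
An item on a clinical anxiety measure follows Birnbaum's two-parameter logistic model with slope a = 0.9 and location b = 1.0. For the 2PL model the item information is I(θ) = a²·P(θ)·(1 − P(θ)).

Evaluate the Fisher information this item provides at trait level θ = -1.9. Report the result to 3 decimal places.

0.052

P = 1/(1+e^{2.6100}) = 0.0685
P(1−P) = 0.0685 × 0.9315 = 0.0638
I = a² × P(1−P) = 0.9² × 0.0638 = 0.05168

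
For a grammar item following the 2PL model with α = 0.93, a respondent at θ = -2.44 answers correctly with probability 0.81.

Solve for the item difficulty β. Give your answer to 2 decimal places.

P(θ) = 1 / (1 + exp(−α(θ − β)))
logit(0.81) = ln(0.81/0.19) = 1.4500
β = θ − logit/(α) = -2.44 − 1.4500/0.9300 = -3.9992

-4.00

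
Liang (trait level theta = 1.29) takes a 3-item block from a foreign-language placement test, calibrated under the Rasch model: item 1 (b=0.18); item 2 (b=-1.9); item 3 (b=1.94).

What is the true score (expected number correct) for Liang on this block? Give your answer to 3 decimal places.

2.056

P(theta) = 1 / (1 + exp(−(theta − b)))
P_1 = 1/(1+e^{-1.1100}) = 0.7521
P_2 = 1/(1+e^{-3.1900}) = 0.9605
P_3 = 1/(1+e^{0.6500}) = 0.3430
E[score] = 0.7521 + 0.9605 + 0.3430 = 2.0556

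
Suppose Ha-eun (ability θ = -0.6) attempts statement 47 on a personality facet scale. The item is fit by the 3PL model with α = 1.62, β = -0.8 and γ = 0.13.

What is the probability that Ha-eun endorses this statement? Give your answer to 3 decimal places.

P(θ) = γ + (1 − γ) · 1 / (1 + exp(−α(θ − β)))
Exponent: 1.62 × (-0.6 − (-0.8)) = 0.3240
1/(1 + e^{-0.3240}) = 0.5803
P = 0.13 + 0.87 × 0.5803 = 0.6349

0.635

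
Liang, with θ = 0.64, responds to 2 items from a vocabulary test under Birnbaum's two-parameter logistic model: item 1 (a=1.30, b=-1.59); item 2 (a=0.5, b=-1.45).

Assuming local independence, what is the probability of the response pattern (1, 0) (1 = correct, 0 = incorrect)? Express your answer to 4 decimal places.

0.2466

P(θ) = 1 / (1 + exp(−a(θ − b)))
P_1 = 1/(1+e^{-2.8990}) = 0.9478
P_2 = 1/(1+e^{-1.0450}) = 0.7398
L = P_1 × (1−P_2) = 0.9478 × 0.2602 = 0.24660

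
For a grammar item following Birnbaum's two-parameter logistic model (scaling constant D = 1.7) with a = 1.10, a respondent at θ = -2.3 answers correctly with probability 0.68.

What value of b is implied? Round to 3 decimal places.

P(θ) = 1 / (1 + exp(−D·a(θ − b)))
logit(0.68) = ln(0.68/0.32) = 0.7538
b = θ − logit/(1.7·a) = -2.3 − 0.7538/1.8700 = -2.7031

-2.703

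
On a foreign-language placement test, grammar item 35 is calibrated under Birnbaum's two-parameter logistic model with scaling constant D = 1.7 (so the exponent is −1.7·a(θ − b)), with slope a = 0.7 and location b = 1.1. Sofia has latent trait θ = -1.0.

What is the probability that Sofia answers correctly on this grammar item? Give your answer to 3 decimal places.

0.076

P(θ) = 1 / (1 + exp(−D·a(θ − b)))
Exponent: 1.7 × 0.7 × (-1.0 − 1.1) = -2.4990
1/(1 + e^{2.4990}) = 0.0759
P = 0.0759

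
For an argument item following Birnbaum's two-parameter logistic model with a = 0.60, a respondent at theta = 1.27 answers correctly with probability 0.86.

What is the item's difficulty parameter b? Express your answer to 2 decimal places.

-1.76

P(theta) = 1 / (1 + exp(−a(theta − b)))
logit(0.86) = ln(0.86/0.14) = 1.8153
b = theta − logit/(a) = 1.27 − 1.8153/0.6000 = -1.7555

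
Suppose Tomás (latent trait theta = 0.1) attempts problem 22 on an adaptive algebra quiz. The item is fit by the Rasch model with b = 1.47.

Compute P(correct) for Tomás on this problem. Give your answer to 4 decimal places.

P(theta) = 1 / (1 + exp(−(theta − b)))
Exponent: (0.1 − 1.47) = -1.3700
1/(1 + e^{1.3700}) = 0.2026
P = 0.2026

0.2026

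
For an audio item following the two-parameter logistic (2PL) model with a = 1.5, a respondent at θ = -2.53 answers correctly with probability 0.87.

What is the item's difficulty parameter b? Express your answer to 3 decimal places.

-3.797

P(θ) = 1 / (1 + exp(−a(θ − b)))
logit(0.87) = ln(0.87/0.13) = 1.9010
b = θ − logit/(a) = -2.53 − 1.9010/1.5000 = -3.7973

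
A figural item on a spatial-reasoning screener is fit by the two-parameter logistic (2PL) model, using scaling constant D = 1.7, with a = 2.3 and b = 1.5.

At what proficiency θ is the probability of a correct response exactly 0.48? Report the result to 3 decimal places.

1.480

P(θ) = 1 / (1 + exp(−D·a(θ − b)))
logit = ln(0.4800/0.5200) = -0.0800
θ = b + logit/(1.7·a) = 1.5 + (-0.0800)/3.9100 = 1.4795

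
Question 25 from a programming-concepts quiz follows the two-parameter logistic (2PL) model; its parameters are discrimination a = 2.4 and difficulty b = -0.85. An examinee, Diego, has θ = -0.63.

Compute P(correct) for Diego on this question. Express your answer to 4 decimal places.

P(θ) = 1 / (1 + exp(−a(θ − b)))
Exponent: 2.4 × (-0.63 − (-0.85)) = 0.5280
1/(1 + e^{-0.5280}) = 0.6290

0.6290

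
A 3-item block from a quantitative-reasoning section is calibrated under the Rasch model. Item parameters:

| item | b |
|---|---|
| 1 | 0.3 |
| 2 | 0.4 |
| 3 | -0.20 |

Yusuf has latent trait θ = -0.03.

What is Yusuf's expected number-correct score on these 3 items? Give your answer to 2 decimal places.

P(θ) = 1 / (1 + exp(−(θ − b)))
P_1 = 1/(1+e^{0.3300}) = 0.4182
P_2 = 1/(1+e^{0.4300}) = 0.3941
P_3 = 1/(1+e^{-0.1700}) = 0.5424
E[score] = 0.4182 + 0.3941 + 0.5424 = 1.3548

1.35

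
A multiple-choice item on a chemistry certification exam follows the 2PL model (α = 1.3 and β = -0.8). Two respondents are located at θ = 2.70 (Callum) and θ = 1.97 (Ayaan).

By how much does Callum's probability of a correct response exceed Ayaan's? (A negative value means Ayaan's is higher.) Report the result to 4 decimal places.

P(θ) = 1 / (1 + exp(−α(θ − β)))
P(Callum) = 0.9895  [exponent 4.5500]
P(Ayaan) = 0.9734  [exponent 3.6010]
Difference = 0.9895 − 0.9734 = 0.0161

0.0161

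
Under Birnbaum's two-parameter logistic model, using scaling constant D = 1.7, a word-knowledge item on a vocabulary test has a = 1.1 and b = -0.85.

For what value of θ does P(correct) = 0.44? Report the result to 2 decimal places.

-0.98

P(θ) = 1 / (1 + exp(−D·a(θ − b)))
logit = ln(0.4400/0.5600) = -0.2412
θ = b + logit/(1.7·a) = -0.85 + (-0.2412)/1.8700 = -0.9790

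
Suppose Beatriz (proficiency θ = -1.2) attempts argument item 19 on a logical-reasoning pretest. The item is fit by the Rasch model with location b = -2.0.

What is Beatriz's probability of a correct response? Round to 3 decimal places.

P(θ) = 1 / (1 + exp(−(θ − b)))
Exponent: (-1.2 − (-2.0)) = 0.8000
1/(1 + e^{-0.8000}) = 0.6900
P = 0.6900

0.690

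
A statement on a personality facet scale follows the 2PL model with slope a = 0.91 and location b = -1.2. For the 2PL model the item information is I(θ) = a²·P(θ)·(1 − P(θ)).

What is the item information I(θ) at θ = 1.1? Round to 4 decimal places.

0.0809

P = 1/(1+e^{-2.0930}) = 0.8902
P(1−P) = 0.8902 × 0.1098 = 0.0977
I = a² × P(1−P) = 0.91² × 0.0977 = 0.08093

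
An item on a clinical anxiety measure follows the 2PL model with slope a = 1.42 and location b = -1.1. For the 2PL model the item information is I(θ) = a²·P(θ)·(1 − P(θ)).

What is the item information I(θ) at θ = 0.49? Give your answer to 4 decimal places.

0.1728

P = 1/(1+e^{-2.2578}) = 0.9053
P(1−P) = 0.9053 × 0.0947 = 0.0857
I = a² × P(1−P) = 1.42² × 0.0857 = 0.17284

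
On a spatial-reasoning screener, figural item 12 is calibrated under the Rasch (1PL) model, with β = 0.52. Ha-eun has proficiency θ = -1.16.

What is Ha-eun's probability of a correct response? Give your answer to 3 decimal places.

0.157

P(θ) = 1 / (1 + exp(−(θ − β)))
Exponent: (-1.16 − 0.52) = -1.6800
1/(1 + e^{1.6800}) = 0.1571
P = 0.1571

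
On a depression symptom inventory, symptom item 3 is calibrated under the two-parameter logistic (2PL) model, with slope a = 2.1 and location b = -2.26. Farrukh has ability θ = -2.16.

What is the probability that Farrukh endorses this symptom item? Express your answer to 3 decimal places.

P(θ) = 1 / (1 + exp(−a(θ − b)))
Exponent: 2.1 × (-2.16 − (-2.26)) = 0.2100
1/(1 + e^{-0.2100}) = 0.5523

0.552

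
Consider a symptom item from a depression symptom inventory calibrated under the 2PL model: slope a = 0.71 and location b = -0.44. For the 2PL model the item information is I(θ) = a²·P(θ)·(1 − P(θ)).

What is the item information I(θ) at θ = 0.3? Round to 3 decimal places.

P = 1/(1+e^{-0.5254}) = 0.6284
P(1−P) = 0.6284 × 0.3716 = 0.2335
I = a² × P(1−P) = 0.71² × 0.2335 = 0.11771

0.118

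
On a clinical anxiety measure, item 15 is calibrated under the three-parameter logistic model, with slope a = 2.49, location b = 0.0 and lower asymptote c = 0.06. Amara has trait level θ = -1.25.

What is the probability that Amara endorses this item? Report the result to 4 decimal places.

0.1000

P(θ) = c + (1 − c) · 1 / (1 + exp(−a(θ − b)))
Exponent: 2.49 × (-1.25 − 0.0) = -3.1125
1/(1 + e^{3.1125}) = 0.0426
P = 0.06 + 0.94 × 0.0426 = 0.1000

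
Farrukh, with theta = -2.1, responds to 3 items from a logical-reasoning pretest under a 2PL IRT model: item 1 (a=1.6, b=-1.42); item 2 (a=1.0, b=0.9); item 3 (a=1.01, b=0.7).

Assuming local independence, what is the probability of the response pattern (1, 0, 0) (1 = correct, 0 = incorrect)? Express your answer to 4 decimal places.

P(theta) = 1 / (1 + exp(−a(theta − b)))
P_1 = 1/(1+e^{1.0880}) = 0.2520
P_2 = 1/(1+e^{3.0000}) = 0.0474
P_3 = 1/(1+e^{2.8280}) = 0.0558
L = P_1 × (1−P_2) × (1−P_3) = 0.2520 × 0.9526 × 0.9442 = 0.22664

0.2266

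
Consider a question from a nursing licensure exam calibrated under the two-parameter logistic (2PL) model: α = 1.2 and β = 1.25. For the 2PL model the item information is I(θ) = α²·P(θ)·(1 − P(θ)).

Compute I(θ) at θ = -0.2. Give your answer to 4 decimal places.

P = 1/(1+e^{1.7400}) = 0.1493
P(1−P) = 0.1493 × 0.8507 = 0.1270
I = α² × P(1−P) = 1.2² × 0.1270 = 0.18291

0.1829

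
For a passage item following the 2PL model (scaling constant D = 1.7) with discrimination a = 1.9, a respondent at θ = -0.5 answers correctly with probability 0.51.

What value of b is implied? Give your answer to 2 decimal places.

-0.51

P(θ) = 1 / (1 + exp(−D·a(θ − b)))
logit(0.51) = ln(0.51/0.49) = 0.0400
b = θ − logit/(1.7·a) = -0.5 − 0.0400/3.2300 = -0.5124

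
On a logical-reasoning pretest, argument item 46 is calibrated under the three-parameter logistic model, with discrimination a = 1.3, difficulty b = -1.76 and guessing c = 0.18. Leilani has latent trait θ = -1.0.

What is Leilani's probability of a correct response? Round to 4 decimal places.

P(θ) = c + (1 − c) · 1 / (1 + exp(−a(θ − b)))
Exponent: 1.3 × (-1.0 − (-1.76)) = 0.9880
1/(1 + e^{-0.9880}) = 0.7287
P = 0.18 + 0.82 × 0.7287 = 0.7775

0.7775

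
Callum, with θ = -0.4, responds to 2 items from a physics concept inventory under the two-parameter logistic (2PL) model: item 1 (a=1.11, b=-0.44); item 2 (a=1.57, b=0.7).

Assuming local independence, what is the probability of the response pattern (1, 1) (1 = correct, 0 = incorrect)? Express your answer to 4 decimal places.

P(θ) = 1 / (1 + exp(−a(θ − b)))
P_1 = 1/(1+e^{-0.0444}) = 0.5111
P_2 = 1/(1+e^{1.7270}) = 0.1510
L = P_1 × P_2 = 0.5111 × 0.1510 = 0.07716

0.0772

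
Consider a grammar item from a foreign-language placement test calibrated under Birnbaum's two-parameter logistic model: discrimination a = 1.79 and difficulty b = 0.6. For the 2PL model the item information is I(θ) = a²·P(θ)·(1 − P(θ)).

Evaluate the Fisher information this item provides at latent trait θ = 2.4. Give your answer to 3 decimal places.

P = 1/(1+e^{-3.2220}) = 0.9617
P(1−P) = 0.9617 × 0.0383 = 0.0369
I = a² × P(1−P) = 1.79² × 0.0369 = 0.11815

0.118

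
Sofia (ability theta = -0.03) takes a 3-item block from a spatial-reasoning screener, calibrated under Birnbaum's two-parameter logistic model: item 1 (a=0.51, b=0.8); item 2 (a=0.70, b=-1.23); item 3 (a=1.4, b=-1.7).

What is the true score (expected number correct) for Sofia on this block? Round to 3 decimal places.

2.006

P(theta) = 1 / (1 + exp(−a(theta − b)))
P_1 = 1/(1+e^{0.4233}) = 0.3957
P_2 = 1/(1+e^{-0.8400}) = 0.6985
P_3 = 1/(1+e^{-2.3380}) = 0.9120
E[score] = 0.3957 + 0.6985 + 0.9120 = 2.0062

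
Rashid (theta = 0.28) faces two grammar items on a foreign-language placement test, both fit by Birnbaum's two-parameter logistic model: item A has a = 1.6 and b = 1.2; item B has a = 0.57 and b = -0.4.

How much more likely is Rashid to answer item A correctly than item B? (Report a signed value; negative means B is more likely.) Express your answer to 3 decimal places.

P(theta) = 1 / (1 + exp(−a(theta − b)))
P_A = 0.1866
P_B = 0.5957
P_A − P_B = -0.4091

-0.409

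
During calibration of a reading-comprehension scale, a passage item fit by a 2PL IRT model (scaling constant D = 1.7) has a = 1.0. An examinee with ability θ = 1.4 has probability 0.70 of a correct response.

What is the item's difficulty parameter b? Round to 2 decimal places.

0.90

P(θ) = 1 / (1 + exp(−D·a(θ − b)))
logit(0.70) = ln(0.70/0.30) = 0.8473
b = θ − logit/(1.7·a) = 1.4 − 0.8473/1.7000 = 0.9016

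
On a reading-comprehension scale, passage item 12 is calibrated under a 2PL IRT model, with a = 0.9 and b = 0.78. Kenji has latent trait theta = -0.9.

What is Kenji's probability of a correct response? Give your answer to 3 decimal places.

0.181

P(theta) = 1 / (1 + exp(−a(theta − b)))
Exponent: 0.9 × (-0.9 − 0.78) = -1.5120
1/(1 + e^{1.5120}) = 0.1806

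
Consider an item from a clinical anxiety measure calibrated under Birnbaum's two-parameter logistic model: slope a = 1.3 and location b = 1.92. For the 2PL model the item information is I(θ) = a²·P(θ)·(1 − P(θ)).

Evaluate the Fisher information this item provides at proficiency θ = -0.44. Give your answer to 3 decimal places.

P = 1/(1+e^{3.0680}) = 0.0444
P(1−P) = 0.0444 × 0.9556 = 0.0425
I = a² × P(1−P) = 1.3² × 0.0425 = 0.07178

0.072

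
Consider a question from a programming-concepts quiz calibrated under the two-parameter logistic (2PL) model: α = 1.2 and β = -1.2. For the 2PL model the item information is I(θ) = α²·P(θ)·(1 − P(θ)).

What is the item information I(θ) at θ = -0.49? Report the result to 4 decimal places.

P = 1/(1+e^{-0.8520}) = 0.7010
P(1−P) = 0.7010 × 0.2990 = 0.2096
I = α² × P(1−P) = 1.2² × 0.2096 = 0.30183

0.3018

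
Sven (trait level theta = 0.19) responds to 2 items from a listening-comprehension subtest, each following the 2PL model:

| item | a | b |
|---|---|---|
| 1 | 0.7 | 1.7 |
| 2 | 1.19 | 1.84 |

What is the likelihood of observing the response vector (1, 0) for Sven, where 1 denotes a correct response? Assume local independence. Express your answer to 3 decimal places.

P(theta) = 1 / (1 + exp(−a(theta − b)))
P_1 = 1/(1+e^{1.0570}) = 0.2579
P_2 = 1/(1+e^{1.9635}) = 0.1231
L = P_1 × (1−P_2) = 0.2579 × 0.8769 = 0.22614

0.226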